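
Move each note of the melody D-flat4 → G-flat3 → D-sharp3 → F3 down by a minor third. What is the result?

Db4: a third down reaches B, and 3 semitones makes it Bb3.
A minor third down from Gb3 gives Eb3.
D#3 down a minor third is B#2.
A minor third down from F3 gives D3.

Bb3 Eb3 B#2 D3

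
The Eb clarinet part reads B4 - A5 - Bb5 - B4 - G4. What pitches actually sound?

Written C4 on the Eb clarinet sounds as Eb4, a minor third higher; apply that shift to every note.
B4 → D5
A5 → C6
Bb5 → Db6
B4 → D5
G4 → Bb4

D5 C6 Db6 D5 Bb4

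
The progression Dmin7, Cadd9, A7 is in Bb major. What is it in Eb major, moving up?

Bb major up to Eb major is a perfect fourth; each chord root moves by that interval while the quality stays the same.
Dmin7: root D up a perfect fourth → G, giving Gmin7.
Cadd9: root C up a perfect fourth → F, giving Fadd9.
A7: root A up a perfect fourth → D, giving D7.

Gmin7 Fadd9 D7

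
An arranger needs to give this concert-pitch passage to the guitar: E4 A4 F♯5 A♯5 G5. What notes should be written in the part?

Written C4 sounds as C3 on the guitar, so concert pitches are written a perfect octave up.
E4 to E5
A4 to A5
F#5 to F#6
A#5 to A#6
G5 to G6

E5 A5 F#6 A#6 G6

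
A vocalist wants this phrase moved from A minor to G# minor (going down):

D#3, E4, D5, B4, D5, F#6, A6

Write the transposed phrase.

C##3 D#4 C#5 A#4 C#5 E#6 G#6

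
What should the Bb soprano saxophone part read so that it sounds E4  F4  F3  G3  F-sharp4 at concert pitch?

F#4 G4 G3 A3 G#4

Written C4 sounds as Bb3 on the Bb soprano saxophone, so concert pitches are written a major second up.
E4 → F#4
F4 → G4
F3 → G3
G3 → A3
F#4 → G#4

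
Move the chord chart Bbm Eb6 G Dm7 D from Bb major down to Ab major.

Abm Db6 F Cm7 C

Bb major down to Ab major is a major second; each chord root moves by that interval while the quality stays the same.
Bbm: root Bb down a major second → Ab, giving Abm.
Eb6: root Eb down a major second → Db, giving Db6.
G: root G down a major second → F, giving F.
Dm7: root D down a major second → C, giving Cm7.
D: root D down a major second → C, giving C.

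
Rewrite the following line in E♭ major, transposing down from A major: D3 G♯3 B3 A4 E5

A major to E♭ major down is an augmented fourth, so every note moves down by that interval.
D3 becomes Ab2
G#3 becomes D3
B3 becomes F3
A4 becomes Eb4
E5 becomes Bb4

Ab2 D3 F3 Eb4 Bb4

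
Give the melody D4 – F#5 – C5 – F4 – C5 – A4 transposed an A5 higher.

A#4 C##6 G#5 C#5 G#5 E#5

D4: a fifth up reaches A, and 8 semitones makes it A#4.
F#5 up an augmented fifth is C##6.
C5 up an augmented fifth is G#5.
F4 up an augmented fifth is C#5.
C5 up an augmented fifth is G#5.
A4 up an augmented fifth is E#5.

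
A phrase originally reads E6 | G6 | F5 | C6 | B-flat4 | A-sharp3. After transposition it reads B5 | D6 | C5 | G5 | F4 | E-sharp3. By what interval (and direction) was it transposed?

Take the first pair: E6 → B5. E to B spans 4 letter names, so the interval is some kind of fourth.
B5 to E6 is 5 semitones, which makes it a perfect fourth; the second version is lower, so the direction is down.
Checking another pair — A#3 → E#3 — gives the same interval.

down a perfect fourth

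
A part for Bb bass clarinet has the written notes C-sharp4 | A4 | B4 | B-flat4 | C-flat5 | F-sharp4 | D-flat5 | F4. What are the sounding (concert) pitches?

B2 G3 A3 Ab3 Bbb3 E3 Cb4 Eb3

The Bb bass clarinet sounds a major ninth below written, so transpose each written note down a major ninth.
C#4 -> B2
A4 -> G3
B4 -> A3
Bb4 -> Ab3
Cb5 -> Bbb3
F#4 -> E3
Db5 -> Cb4
F4 -> Eb3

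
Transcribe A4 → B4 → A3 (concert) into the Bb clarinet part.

B4 C#5 B3

Written C4 sounds as Bb3 on the Bb clarinet, so concert pitches are written a major second up.
A4 becomes B4
B4 becomes C#5
A3 becomes B3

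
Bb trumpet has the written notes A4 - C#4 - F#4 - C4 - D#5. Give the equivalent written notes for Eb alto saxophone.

E5 G#4 C#5 G4 A#5

First find concert pitch: the Bb trumpet sounds a major second below written, so A4 C#4 F#4 C4 D#5 sounds G4 B3 E4 Bb3 C#5.
Then write for Eb alto saxophone: it sounds a major sixth below written, so the part must be a major sixth above concert.
G4 → E5
B3 → G#4
E4 → C#5
Bb3 → G4
C#5 → A#5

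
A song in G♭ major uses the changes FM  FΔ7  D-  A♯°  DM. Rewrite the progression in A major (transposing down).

G♭ major down to A major is a diminished seventh; each chord root moves by that interval while the quality stays the same.
FM: root F down a diminished seventh → G#, giving G#M.
FΔ7: root F down a diminished seventh → G#, giving G#Δ7.
D-: root D down a diminished seventh → E#, giving E#-.
A♯°: root A♯ down a diminished seventh → B##, giving B##°.
DM: root D down a diminished seventh → E#, giving E#M.

G#M G#Δ7 E#- B##° E#M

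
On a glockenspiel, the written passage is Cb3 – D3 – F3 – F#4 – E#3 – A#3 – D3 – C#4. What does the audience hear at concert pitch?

The glockenspiel sounds a perfect fifteenth above written, so transpose each written note up a perfect fifteenth.
Cb3 -> Cb5
D3 -> D5
F3 -> F5
F#4 -> F#6
E#3 -> E#5
A#3 -> A#5
D3 -> D5
C#4 -> C#6

Cb5 D5 F5 F#6 E#5 A#5 D5 C#6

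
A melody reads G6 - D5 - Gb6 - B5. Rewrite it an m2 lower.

A minor second down from G6 gives F#6.
A minor second down from D5 gives C#5.
A minor second down from Gb6 gives F6.
B5: a second down reaches A, and 1 semitone makes it A#5.

F#6 C#5 F6 A#5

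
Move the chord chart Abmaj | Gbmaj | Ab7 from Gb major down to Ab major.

Gb major down to Ab major is a minor seventh; each chord root moves by that interval while the quality stays the same.
Abmaj: root Ab down a minor seventh → Bb, giving Bbmaj.
Gbmaj: root Gb down a minor seventh → Ab, giving Abmaj.
Ab7: root Ab down a minor seventh → Bb, giving Bb7.

Bbmaj Abmaj Bb7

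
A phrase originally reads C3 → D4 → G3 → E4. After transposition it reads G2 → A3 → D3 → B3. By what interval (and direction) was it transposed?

Take the first pair: C3 → G2. C to G spans 4 letter names, so the interval is some kind of fourth.
G2 to C3 is 5 semitones, which makes it a perfect fourth; the second version is lower, so the direction is down.
Checking another pair — E4 → B3 — gives the same interval.

down a perfect fourth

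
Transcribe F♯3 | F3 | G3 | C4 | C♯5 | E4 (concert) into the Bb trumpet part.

The Bb trumpet sounds a major second below written, so the written part must be a major second above concert — transpose each note up.
F#3 gives G#3
F3 gives G3
G3 gives A3
C4 gives D4
C#5 gives D#5
E4 gives F#4

G#3 G3 A3 D4 D#5 F#4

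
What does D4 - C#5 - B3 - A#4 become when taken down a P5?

G3 F#4 E3 D#4

D4: a fifth down reaches G, and 7 semitones makes it G3.
A perfect fifth down from C#5 gives F#4.
B3: a fifth down reaches E, and 7 semitones makes it E3.
A#4: a fifth down reaches D, and 7 semitones makes it D#4.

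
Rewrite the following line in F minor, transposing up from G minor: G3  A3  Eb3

F4 G4 Db4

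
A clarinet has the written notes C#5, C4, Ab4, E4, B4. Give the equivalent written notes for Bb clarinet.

First find concert pitch: the A clarinet sounds a minor third below written, so C#5 C4 Ab4 E4 B4 sounds A#4 A3 F4 C#4 G#4.
Then write for Bb clarinet: it sounds a major second below written, so the part must be a major second above concert.
A#4 → B#4
A3 → B3
F4 → G4
C#4 → D#4
G#4 → A#4

B#4 B3 G4 D#4 A#4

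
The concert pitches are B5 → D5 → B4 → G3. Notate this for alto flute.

E6 G5 E5 C4

Written C4 sounds as G3 on the alto flute, so concert pitches are written a perfect fourth up.
B5 -> E6
D5 -> G5
B4 -> E5
G3 -> C4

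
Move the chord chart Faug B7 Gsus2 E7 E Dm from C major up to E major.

Aaug D#7 Bsus2 G#7 G# F#m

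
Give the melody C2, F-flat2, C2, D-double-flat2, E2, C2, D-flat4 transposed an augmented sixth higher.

C2 becomes A#2
Fb2 becomes D3
C2 becomes A#2
Dbb2 becomes Bb2
E2 becomes C##3
C2 becomes A#2
Db4 becomes B4

A#2 D3 A#2 Bb2 C##3 A#2 B4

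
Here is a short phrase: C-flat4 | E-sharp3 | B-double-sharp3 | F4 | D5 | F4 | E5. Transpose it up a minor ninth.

Dbb5 F#4 C##5 Gb5 Eb6 Gb5 F6

Cb4 to Dbb5
E#3 to F#4
B##3 to C##5
F4 to Gb5
D5 to Eb6
F4 to Gb5
E5 to F6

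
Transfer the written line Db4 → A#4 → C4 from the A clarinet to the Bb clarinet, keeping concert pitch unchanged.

First find concert pitch: the A clarinet sounds a minor third below written, so Db4 A#4 C4 sounds Bb3 F##4 A3.
Then write for Bb clarinet: it sounds a major second below written, so the part must be a major second above concert.
Bb3 → C4
F##4 → G##4
A3 → B3

C4 G##4 B3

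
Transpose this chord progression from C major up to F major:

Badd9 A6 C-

Eadd9 D6 F-

C major up to F major is a perfect fourth; each chord root moves by that interval while the quality stays the same.
Badd9: root B up a perfect fourth → E, giving Eadd9.
A6: root A up a perfect fourth → D, giving D6.
C-: root C up a perfect fourth → F, giving F-.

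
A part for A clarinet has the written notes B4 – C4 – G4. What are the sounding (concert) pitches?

Written C4 on the A clarinet sounds as A3, a minor third lower; apply that shift to every note.
B4 becomes G#4
C4 becomes A3
G4 becomes E4

G#4 A3 E4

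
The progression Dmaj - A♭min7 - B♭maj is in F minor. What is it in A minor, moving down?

F#maj Cmin7 Dmaj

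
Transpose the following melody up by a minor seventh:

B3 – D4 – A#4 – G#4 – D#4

B3: a seventh up reaches A, and 10 semitones makes it A4.
D4 up a minor seventh is C5.
A#4 up a minor seventh is G#5.
G#4 up a minor seventh is F#5.
D#4 up a minor seventh is C#5.

A4 C5 G#5 F#5 C#5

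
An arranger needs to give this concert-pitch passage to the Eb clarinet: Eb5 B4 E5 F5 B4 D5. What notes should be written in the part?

The Eb clarinet sounds a minor third above written, so the written part must be a minor third below concert — transpose each note down.
Eb5 becomes C5
B4 becomes G#4
E5 becomes C#5
F5 becomes D5
B4 becomes G#4
D5 becomes B4

C5 G#4 C#5 D5 G#4 B4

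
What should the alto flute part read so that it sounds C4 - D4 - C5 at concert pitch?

Written C4 sounds as G3 on the alto flute, so concert pitches are written a perfect fourth up.
C4 -> F4
D4 -> G4
C5 -> F5

F4 G4 F5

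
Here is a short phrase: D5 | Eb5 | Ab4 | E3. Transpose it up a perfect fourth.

G5 Ab5 Db5 A3

D5: a fourth up reaches G, and 5 semitones makes it G5.
Eb5 up a perfect fourth is Ab5.
Ab4 up a perfect fourth is Db5.
A perfect fourth up from E3 gives A3.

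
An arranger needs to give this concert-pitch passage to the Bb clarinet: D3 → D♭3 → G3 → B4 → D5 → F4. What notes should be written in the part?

The Bb clarinet sounds a major second below written, so the written part must be a major second above concert — transpose each note up.
D3 to E3
Db3 to Eb3
G3 to A3
B4 to C#5
D5 to E5
F4 to G4

E3 Eb3 A3 C#5 E5 G4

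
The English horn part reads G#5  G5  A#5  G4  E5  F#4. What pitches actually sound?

Written C4 on the English horn sounds as F3, a perfect fifth lower; apply that shift to every note.
G#5 -> C#5
G5 -> C5
A#5 -> D#5
G4 -> C4
E5 -> A4
F#4 -> B3

C#5 C5 D#5 C4 A4 B3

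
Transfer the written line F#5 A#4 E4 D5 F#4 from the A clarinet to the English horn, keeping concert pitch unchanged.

A#5 C##5 G#4 F#5 A#4

First find concert pitch: the A clarinet sounds a minor third below written, so F#5 A#4 E4 D5 F#4 sounds D#5 F##4 C#4 B4 D#4.
Then write for English horn: it sounds a perfect fifth below written, so the part must be a perfect fifth above concert.
D#5 → A#5
F##4 → C##5
C#4 → G#4
B4 → F#5
D#4 → A#4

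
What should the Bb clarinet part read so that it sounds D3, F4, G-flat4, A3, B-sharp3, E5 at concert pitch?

The Bb clarinet sounds a major second below written, so the written part must be a major second above concert — transpose each note up.
D3 → E3
F4 → G4
Gb4 → Ab4
A3 → B3
B#3 → C##4
E5 → F#5

E3 G4 Ab4 B3 C##4 F#5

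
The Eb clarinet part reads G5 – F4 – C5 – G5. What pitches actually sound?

Bb5 Ab4 Eb5 Bb5

The Eb clarinet sounds a minor third above written, so transpose each written note up a minor third.
G5 → Bb5
F4 → Ab4
C5 → Eb5
G5 → Bb5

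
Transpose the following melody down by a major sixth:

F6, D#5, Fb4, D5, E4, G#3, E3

Ab5 F#4 Abb3 F4 G3 B2 G2

F6 → Ab5
D#5 → F#4
Fb4 → Abb3
D5 → F4
E4 → G3
G#3 → B2
E3 → G2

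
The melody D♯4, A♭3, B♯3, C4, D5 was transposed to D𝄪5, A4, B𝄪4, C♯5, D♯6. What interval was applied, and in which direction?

up an augmented octave

From D#4 to D##5 is 8 letter names — an octave of some quality.
D#4 to D##5 is 13 semitones, which makes it an augmented octave; the second version is higher, so the direction is up.
Checking another pair — D5 → D#6 — gives the same interval.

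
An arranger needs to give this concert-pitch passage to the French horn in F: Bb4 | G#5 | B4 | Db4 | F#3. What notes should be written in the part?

Written C4 sounds as F3 on the French horn in F, so concert pitches are written a perfect fifth up.
Bb4 → F5
G#5 → D#6
B4 → F#5
Db4 → Ab4
F#3 → C#4

F5 D#6 F#5 Ab4 C#4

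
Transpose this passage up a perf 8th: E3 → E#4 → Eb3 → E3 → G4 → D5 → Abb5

E3 to E4
E#4 to E#5
Eb3 to Eb4
E3 to E4
G4 to G5
D5 to D6
Abb5 to Abb6

E4 E#5 Eb4 E4 G5 D6 Abb6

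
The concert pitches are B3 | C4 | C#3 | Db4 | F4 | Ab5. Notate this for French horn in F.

Written C4 sounds as F3 on the French horn in F, so concert pitches are written a perfect fifth up.
B3 becomes F#4
C4 becomes G4
C#3 becomes G#3
Db4 becomes Ab4
F4 becomes C5
Ab5 becomes Eb6

F#4 G4 G#3 Ab4 C5 Eb6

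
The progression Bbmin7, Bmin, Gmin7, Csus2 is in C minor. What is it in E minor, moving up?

C minor up to E minor is a major third; each chord root moves by that interval while the quality stays the same.
Bbmin7: root Bb up a major third → D, giving Dmin7.
Bmin: root B up a major third → D#, giving D#min.
Gmin7: root G up a major third → B, giving Bmin7.
Csus2: root C up a major third → E, giving Esus2.

Dmin7 D#min Bmin7 Esus2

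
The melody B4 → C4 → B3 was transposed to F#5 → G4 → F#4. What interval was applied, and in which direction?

From B4 to F#5 is 5 letter names — a fifth of some quality.
B4 to F#5 is 7 semitones, which makes it a perfect fifth; the second version is higher, so the direction is up.
Checking another pair — B3 → F#4 — gives the same interval.

up a perfect fifth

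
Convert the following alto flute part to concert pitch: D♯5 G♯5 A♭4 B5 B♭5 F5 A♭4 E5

A#4 D#5 Eb4 F#5 F5 C5 Eb4 B4

The alto flute sounds a perfect fourth below written, so transpose each written note down a perfect fourth.
D#5 -> A#4
G#5 -> D#5
Ab4 -> Eb4
B5 -> F#5
Bb5 -> F5
F5 -> C5
Ab4 -> Eb4
E5 -> B4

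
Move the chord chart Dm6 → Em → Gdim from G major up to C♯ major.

G#m6 A#m C#dim

G major up to C♯ major is an augmented fourth; each chord root moves by that interval while the quality stays the same.
Dm6: root D up an augmented fourth → G#, giving G#m6.
Em: root E up an augmented fourth → A#, giving A#m.
Gdim: root G up an augmented fourth → C#, giving C#dim.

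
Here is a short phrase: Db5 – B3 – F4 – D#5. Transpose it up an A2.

E5 C##4 G#4 E##5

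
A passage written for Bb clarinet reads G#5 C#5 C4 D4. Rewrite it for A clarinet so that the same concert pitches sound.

First find concert pitch: the Bb clarinet sounds a major second below written, so G#5 C#5 C4 D4 sounds F#5 B4 Bb3 C4.
Then write for A clarinet: it sounds a minor third below written, so the part must be a minor third above concert.
F#5 → A5
B4 → D5
Bb3 → Db4
C4 → Eb4

A5 D5 Db4 Eb4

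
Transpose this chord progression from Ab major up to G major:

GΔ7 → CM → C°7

F#Δ7 BM B°7

Ab major up to G major is a major seventh; each chord root moves by that interval while the quality stays the same.
GΔ7: root G up a major seventh → F#, giving F#Δ7.
CM: root C up a major seventh → B, giving BM.
C°7: root C up a major seventh → B, giving B°7.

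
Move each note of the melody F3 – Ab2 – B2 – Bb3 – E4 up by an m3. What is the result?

Ab3 Cb3 D3 Db4 G4

F3 -> Ab3
Ab2 -> Cb3
B2 -> D3
Bb3 -> Db4
E4 -> G4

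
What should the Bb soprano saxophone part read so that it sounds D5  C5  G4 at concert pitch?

E5 D5 A4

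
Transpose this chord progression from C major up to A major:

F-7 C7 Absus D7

C major up to A major is a major sixth; each chord root moves by that interval while the quality stays the same.
F-7: root F up a major sixth → D, giving D-7.
C7: root C up a major sixth → A, giving A7.
Absus: root Ab up a major sixth → F, giving Fsus.
D7: root D up a major sixth → B, giving B7.

D-7 A7 Fsus B7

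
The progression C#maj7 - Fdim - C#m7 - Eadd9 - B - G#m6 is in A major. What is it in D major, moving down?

F#maj7 Bbdim F#m7 Aadd9 E C#m6

A major down to D major is a perfect fifth; each chord root moves by that interval while the quality stays the same.
C#maj7: root C# down a perfect fifth → F#, giving F#maj7.
Fdim: root F down a perfect fifth → Bb, giving Bbdim.
C#m7: root C# down a perfect fifth → F#, giving F#m7.
Eadd9: root E down a perfect fifth → A, giving Aadd9.
B: root B down a perfect fifth → E, giving E.
G#m6: root G# down a perfect fifth → C#, giving C#m6.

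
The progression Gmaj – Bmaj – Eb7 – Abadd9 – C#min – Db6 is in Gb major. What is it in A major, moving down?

A#maj C##maj F#7 Badd9 D##min E6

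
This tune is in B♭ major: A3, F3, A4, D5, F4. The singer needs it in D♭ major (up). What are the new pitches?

C4 Ab3 C5 F5 Ab4

From B♭ up to D♭ is a minor third; apply that to each pitch.
A3 gives C4
F3 gives Ab3
A4 gives C5
D5 gives F5
F4 gives Ab4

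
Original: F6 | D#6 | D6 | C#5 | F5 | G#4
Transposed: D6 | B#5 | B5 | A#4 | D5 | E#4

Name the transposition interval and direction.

down a minor third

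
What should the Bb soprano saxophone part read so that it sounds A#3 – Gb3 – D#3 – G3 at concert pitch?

B#3 Ab3 E#3 A3

The Bb soprano saxophone sounds a major second below written, so the written part must be a major second above concert — transpose each note up.
A#3 to B#3
Gb3 to Ab3
D#3 to E#3
G3 to A3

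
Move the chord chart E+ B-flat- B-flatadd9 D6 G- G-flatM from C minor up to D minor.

F#+ C- Cadd9 E6 A- AbM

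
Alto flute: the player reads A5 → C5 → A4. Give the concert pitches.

E5 G4 E4

Written C4 on the alto flute sounds as G3, a perfect fourth lower; apply that shift to every note.
A5 becomes E5
C5 becomes G4
A4 becomes E4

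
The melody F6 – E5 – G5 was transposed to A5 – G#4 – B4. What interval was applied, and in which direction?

From F6 to A5 is 6 letter names — a sixth of some quality.
A5 to F6 is 8 semitones, which makes it a minor sixth; the second version is lower, so the direction is down.
Checking another pair — G5 → B4 — gives the same interval.

down a minor sixth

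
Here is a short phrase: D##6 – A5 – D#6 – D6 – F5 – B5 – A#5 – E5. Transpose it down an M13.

D##6 gives F##4
A5 gives C4
D#6 gives F#4
D6 gives F4
F5 gives Ab3
B5 gives D4
A#5 gives C#4
E5 gives G3

F##4 C4 F#4 F4 Ab3 D4 C#4 G3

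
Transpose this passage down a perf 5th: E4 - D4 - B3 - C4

E4 → A3
D4 → G3
B3 → E3
C4 → F3

A3 G3 E3 F3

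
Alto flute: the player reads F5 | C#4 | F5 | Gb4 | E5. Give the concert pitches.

C5 G#3 C5 Db4 B4

Written C4 on the alto flute sounds as G3, a perfect fourth lower; apply that shift to every note.
F5 → C5
C#4 → G#3
F5 → C5
Gb4 → Db4
E5 → B4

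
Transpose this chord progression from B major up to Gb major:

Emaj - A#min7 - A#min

B major up to Gb major is a diminished sixth; each chord root moves by that interval while the quality stays the same.
Emaj: root E up a diminished sixth → Cb, giving Cbmaj.
A#min7: root A# up a diminished sixth → F, giving Fmin7.
A#min: root A# up a diminished sixth → F, giving Fmin.

Cbmaj Fmin7 Fmin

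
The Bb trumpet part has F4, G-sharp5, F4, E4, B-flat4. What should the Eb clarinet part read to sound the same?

C4 D#5 C4 B3 F4

First find concert pitch: the Bb trumpet sounds a major second below written, so F4 G-sharp5 F4 E4 B-flat4 sounds Eb4 F#5 Eb4 D4 Ab4.
Then write for Eb clarinet: it sounds a minor third above written, so the part must be a minor third below concert.
Eb4 → C4
F#5 → D#5
Eb4 → C4
D4 → B3
Ab4 → F4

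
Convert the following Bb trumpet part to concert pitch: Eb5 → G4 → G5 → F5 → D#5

Db5 F4 F5 Eb5 C#5

Written C4 on the Bb trumpet sounds as Bb3, a major second lower; apply that shift to every note.
Eb5 to Db5
G4 to F4
G5 to F5
F5 to Eb5
D#5 to C#5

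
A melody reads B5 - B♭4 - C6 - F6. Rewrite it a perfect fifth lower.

B5 → E5
Bb4 → Eb4
C6 → F5
F6 → Bb5

E5 Eb4 F5 Bb5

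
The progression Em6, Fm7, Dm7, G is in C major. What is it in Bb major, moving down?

Dm6 Ebm7 Cm7 F

C major down to Bb major is a major second; each chord root moves by that interval while the quality stays the same.
Em6: root E down a major second → D, giving Dm6.
Fm7: root F down a major second → Eb, giving Ebm7.
Dm7: root D down a major second → C, giving Cm7.
G: root G down a major second → F, giving F.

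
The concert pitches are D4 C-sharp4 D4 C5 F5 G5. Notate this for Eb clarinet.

The Eb clarinet sounds a minor third above written, so the written part must be a minor third below concert — transpose each note down.
D4 -> B3
C#4 -> A#3
D4 -> B3
C5 -> A4
F5 -> D5
G5 -> E5

B3 A#3 B3 A4 D5 E5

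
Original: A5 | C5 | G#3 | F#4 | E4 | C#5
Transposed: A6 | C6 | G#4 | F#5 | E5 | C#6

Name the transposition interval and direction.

From A5 to A6 is 8 letter names — an octave of some quality.
A5 to A6 is 12 semitones, which makes it a perfect octave; the second version is higher, so the direction is up.
Checking another pair — C#5 → C#6 — gives the same interval.

up a perfect octave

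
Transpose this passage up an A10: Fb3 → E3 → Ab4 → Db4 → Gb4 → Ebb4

A4 G##4 C#6 F#5 B5 G5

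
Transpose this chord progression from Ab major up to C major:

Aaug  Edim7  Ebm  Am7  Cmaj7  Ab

C#aug G#dim7 Gm C#m7 Emaj7 C

Ab major up to C major is a major third; each chord root moves by that interval while the quality stays the same.
Aaug: root A up a major third → C#, giving C#aug.
Edim7: root E up a major third → G#, giving G#dim7.
Ebm: root Eb up a major third → G, giving Gm.
Am7: root A up a major third → C#, giving C#m7.
Cmaj7: root C up a major third → E, giving Emaj7.
Ab: root Ab up a major third → C, giving C.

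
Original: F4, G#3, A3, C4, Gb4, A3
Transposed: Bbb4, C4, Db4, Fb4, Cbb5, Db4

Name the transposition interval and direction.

up a diminished fourth

From F4 to Bbb4 is 4 letter names — a fourth of some quality.
F4 to Bbb4 is 4 semitones, which makes it a diminished fourth; the second version is higher, so the direction is up.
Checking another pair — A3 → Db4 — gives the same interval.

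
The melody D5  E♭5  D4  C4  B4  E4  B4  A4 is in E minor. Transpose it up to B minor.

A5 Bb5 A4 G4 F#5 B4 F#5 E5

From E up to B is a perfect fifth; apply that to each pitch.
D5 to A5
Eb5 to Bb5
D4 to A4
C4 to G4
B4 to F#5
E4 to B4
B4 to F#5
A4 to E5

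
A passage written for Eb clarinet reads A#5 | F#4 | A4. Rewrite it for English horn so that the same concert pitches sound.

G#6 E5 G5

First find concert pitch: the Eb clarinet sounds a minor third above written, so A#5 F#4 A4 sounds C#6 A4 C5.
Then write for English horn: it sounds a perfect fifth below written, so the part must be a perfect fifth above concert.
C#6 → G#6
A4 → E5
C5 → G5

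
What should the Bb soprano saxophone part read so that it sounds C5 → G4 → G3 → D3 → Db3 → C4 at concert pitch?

D5 A4 A3 E3 Eb3 D4

The Bb soprano saxophone sounds a major second below written, so the written part must be a major second above concert — transpose each note up.
C5 gives D5
G4 gives A4
G3 gives A3
D3 gives E3
Db3 gives Eb3
C4 gives D4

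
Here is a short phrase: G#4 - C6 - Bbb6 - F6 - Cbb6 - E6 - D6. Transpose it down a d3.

E##4 A#5 G6 D#6 Ab5 C##6 B#5

G#4 -> E##4
C6 -> A#5
Bbb6 -> G6
F6 -> D#6
Cbb6 -> Ab5
E6 -> C##6
D6 -> B#5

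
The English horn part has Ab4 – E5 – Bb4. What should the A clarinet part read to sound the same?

Fb4 C5 Gb4

First find concert pitch: the English horn sounds a perfect fifth below written, so Ab4 E5 Bb4 sounds Db4 A4 Eb4.
Then write for A clarinet: it sounds a minor third below written, so the part must be a minor third above concert.
Db4 → Fb4
A4 → C5
Eb4 → Gb4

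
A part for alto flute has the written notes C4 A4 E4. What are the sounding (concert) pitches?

Written C4 on the alto flute sounds as G3, a perfect fourth lower; apply that shift to every note.
C4 to G3
A4 to E4
E4 to B3

G3 E4 B3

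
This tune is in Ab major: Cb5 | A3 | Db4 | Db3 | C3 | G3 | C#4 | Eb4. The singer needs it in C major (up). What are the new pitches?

Eb5 C#4 F4 F3 E3 B3 E#4 G4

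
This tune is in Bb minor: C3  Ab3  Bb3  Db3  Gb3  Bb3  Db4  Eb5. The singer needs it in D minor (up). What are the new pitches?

Bb minor to D minor up is a major third, so every note moves up by that interval.
C3 becomes E3
Ab3 becomes C4
Bb3 becomes D4
Db3 becomes F3
Gb3 becomes Bb3
Bb3 becomes D4
Db4 becomes F4
Eb5 becomes G5

E3 C4 D4 F3 Bb3 D4 F4 G5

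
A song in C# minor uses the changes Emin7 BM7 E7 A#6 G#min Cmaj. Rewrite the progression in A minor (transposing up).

C# minor up to A minor is a minor sixth; each chord root moves by that interval while the quality stays the same.
Emin7: root E up a minor sixth → C, giving Cmin7.
BM7: root B up a minor sixth → G, giving GM7.
E7: root E up a minor sixth → C, giving C7.
A#6: root A# up a minor sixth → F#, giving F#6.
G#min: root G# up a minor sixth → E, giving Emin.
Cmaj: root C up a minor sixth → Ab, giving Abmaj.

Cmin7 GM7 C7 F#6 Emin Abmaj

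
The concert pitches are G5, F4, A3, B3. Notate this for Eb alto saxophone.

The Eb alto saxophone sounds a major sixth below written, so the written part must be a major sixth above concert — transpose each note up.
G5 -> E6
F4 -> D5
A3 -> F#4
B3 -> G#4

E6 D5 F#4 G#4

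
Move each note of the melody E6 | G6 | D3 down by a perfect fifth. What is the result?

A5 C6 G2

A perfect fifth down from E6 gives A5.
G6: a fifth down reaches C, and 7 semitones makes it C6.
D3 down a perfect fifth is G2.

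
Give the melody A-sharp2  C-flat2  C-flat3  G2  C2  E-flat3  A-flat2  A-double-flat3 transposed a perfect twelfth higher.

A perfect twelfth up from A#2 gives E#4.
Cb2: a twelfth up reaches G, and 19 semitones makes it Gb3.
Cb3: a twelfth up reaches G, and 19 semitones makes it Gb4.
G2: a twelfth up reaches D, and 19 semitones makes it D4.
A perfect twelfth up from C2 gives G3.
A perfect twelfth up from Eb3 gives Bb4.
A perfect twelfth up from Ab2 gives Eb4.
Abb3: a twelfth up reaches E, and 19 semitones makes it Ebb5.

E#4 Gb3 Gb4 D4 G3 Bb4 Eb4 Ebb5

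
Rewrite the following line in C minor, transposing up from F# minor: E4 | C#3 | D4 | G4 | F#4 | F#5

Bb4 G3 Ab4 Db5 C5 C6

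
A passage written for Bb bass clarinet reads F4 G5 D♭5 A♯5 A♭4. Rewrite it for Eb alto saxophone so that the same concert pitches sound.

C4 D5 Ab4 E#5 Eb4

First find concert pitch: the Bb bass clarinet sounds a major ninth below written, so F4 G5 D♭5 A♯5 A♭4 sounds Eb3 F4 Cb4 G#4 Gb3.
Then write for Eb alto saxophone: it sounds a major sixth below written, so the part must be a major sixth above concert.
Eb3 → C4
F4 → D5
Cb4 → Ab4
G#4 → E#5
Gb3 → Eb4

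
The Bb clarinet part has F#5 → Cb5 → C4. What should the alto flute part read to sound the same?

First find concert pitch: the Bb clarinet sounds a major second below written, so F#5 Cb5 C4 sounds E5 Bbb4 Bb3.
Then write for alto flute: it sounds a perfect fourth below written, so the part must be a perfect fourth above concert.
E5 → A5
Bbb4 → Ebb5
Bb3 → Eb4

A5 Ebb5 Eb4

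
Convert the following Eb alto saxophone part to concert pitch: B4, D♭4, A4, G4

The Eb alto saxophone sounds a major sixth below written, so transpose each written note down a major sixth.
B4 to D4
Db4 to Fb3
A4 to C4
G4 to Bb3

D4 Fb3 C4 Bb3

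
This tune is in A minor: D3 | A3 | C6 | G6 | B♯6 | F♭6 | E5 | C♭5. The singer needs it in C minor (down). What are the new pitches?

From A down to C is a major sixth; apply that to each pitch.
D3 gives F2
A3 gives C3
C6 gives Eb5
G6 gives Bb5
B#6 gives D#6
Fb6 gives Abb5
E5 gives G4
Cb5 gives Ebb4

F2 C3 Eb5 Bb5 D#6 Abb5 G4 Ebb4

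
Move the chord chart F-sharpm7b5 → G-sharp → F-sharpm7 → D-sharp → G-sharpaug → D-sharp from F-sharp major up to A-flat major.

Abm7b5 Bb Abm7 F Bbaug F

F-sharp major up to A-flat major is a diminished third; each chord root moves by that interval while the quality stays the same.
F-sharpm7b5: root F-sharp up a diminished third → Ab, giving Abm7b5.
G-sharp: root G-sharp up a diminished third → Bb, giving Bb.
F-sharpm7: root F-sharp up a diminished third → Ab, giving Abm7.
D-sharp: root D-sharp up a diminished third → F, giving F.
G-sharpaug: root G-sharp up a diminished third → Bb, giving Bbaug.
D-sharp: root D-sharp up a diminished third → F, giving F.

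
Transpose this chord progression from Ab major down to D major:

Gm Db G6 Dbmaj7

C#m G C#6 Gmaj7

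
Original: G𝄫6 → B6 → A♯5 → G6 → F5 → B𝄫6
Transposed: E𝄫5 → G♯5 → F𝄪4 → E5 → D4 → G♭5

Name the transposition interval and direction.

down a minor tenth

Take the first pair: Gbb6 → Ebb5. G to E spans 10 letter names, so the interval is some kind of tenth.
Ebb5 to Gbb6 is 15 semitones, which makes it a minor tenth; the second version is lower, so the direction is down.
Checking another pair — Bbb6 → Gb5 — gives the same interval.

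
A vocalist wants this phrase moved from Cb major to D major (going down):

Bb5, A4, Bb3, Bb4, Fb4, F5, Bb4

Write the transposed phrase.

C#5 B#3 C#3 C#4 G3 G#4 C#4

From Cb down to D is a diminished seventh; apply that to each pitch.
Bb5 → C#5
A4 → B#3
Bb3 → C#3
Bb4 → C#4
Fb4 → G3
F5 → G#4
Bb4 → C#4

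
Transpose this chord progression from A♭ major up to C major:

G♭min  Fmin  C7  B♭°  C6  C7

Bbmin Amin E7 D° E6 E7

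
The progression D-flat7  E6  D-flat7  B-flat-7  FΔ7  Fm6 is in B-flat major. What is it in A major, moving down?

C7 D#6 C7 A-7 EΔ7 Em6

B-flat major down to A major is a minor second; each chord root moves by that interval while the quality stays the same.
D-flat7: root D-flat down a minor second → C, giving C7.
E6: root E down a minor second → D#, giving D#6.
D-flat7: root D-flat down a minor second → C, giving C7.
B-flat-7: root B-flat down a minor second → A, giving A-7.
FΔ7: root F down a minor second → E, giving EΔ7.
Fm6: root F down a minor second → E, giving Em6.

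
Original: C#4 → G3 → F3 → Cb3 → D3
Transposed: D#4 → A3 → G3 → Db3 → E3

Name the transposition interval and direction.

Take the first pair: C#4 → D#4. C to D spans 2 letter names, so the interval is some kind of second.
C#4 to D#4 is 2 semitones, which makes it a major second; the second version is higher, so the direction is up.
Checking another pair — D3 → E3 — gives the same interval.

up a major second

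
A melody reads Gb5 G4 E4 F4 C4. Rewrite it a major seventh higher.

F6 F#5 D#5 E5 B4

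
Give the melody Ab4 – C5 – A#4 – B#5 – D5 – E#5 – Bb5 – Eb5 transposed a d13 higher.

Ab4 to Fbb6
C5 to Abb6
A#4 to F6
B#5 to G7
D5 to Bbb6
E#5 to C7
Bb5 to Gbb7
Eb5 to Cbb7

Fbb6 Abb6 F6 G7 Bbb6 C7 Gbb7 Cbb7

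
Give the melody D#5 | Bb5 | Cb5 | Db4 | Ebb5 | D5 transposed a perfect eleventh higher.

G#6 Eb7 Fb6 Gb5 Abb6 G6

D#5 becomes G#6
Bb5 becomes Eb7
Cb5 becomes Fb6
Db4 becomes Gb5
Ebb5 becomes Abb6
D5 becomes G6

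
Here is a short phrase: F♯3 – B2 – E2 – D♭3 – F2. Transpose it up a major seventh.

E#4 A#3 D#3 C4 E3

F#3 up a major seventh is E#4.
A major seventh up from B2 gives A#3.
A major seventh up from E2 gives D#3.
Db3: a seventh up reaches C, and 11 semitones makes it C4.
A major seventh up from F2 gives E3.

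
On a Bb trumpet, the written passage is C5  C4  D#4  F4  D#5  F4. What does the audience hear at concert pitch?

Bb4 Bb3 C#4 Eb4 C#5 Eb4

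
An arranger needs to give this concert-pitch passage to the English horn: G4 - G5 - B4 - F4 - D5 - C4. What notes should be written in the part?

D5 D6 F#5 C5 A5 G4

Written C4 sounds as F3 on the English horn, so concert pitches are written a perfect fifth up.
G4 -> D5
G5 -> D6
B4 -> F#5
F4 -> C5
D5 -> A5
C4 -> G4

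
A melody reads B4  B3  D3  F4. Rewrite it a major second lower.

B4 -> A4
B3 -> A3
D3 -> C3
F4 -> Eb4

A4 A3 C3 Eb4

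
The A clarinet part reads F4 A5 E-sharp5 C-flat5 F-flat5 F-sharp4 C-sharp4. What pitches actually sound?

D4 F#5 C##5 Ab4 Db5 D#4 A#3

Written C4 on the A clarinet sounds as A3, a minor third lower; apply that shift to every note.
F4 to D4
A5 to F#5
E#5 to C##5
Cb5 to Ab4
Fb5 to Db5
F#4 to D#4
C#4 to A#3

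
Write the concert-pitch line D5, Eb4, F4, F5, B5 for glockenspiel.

Written C4 sounds as C6 on the glockenspiel, so concert pitches are written a perfect fifteenth down.
D5 → D3
Eb4 → Eb2
F4 → F2
F5 → F3
B5 → B3

D3 Eb2 F2 F3 B3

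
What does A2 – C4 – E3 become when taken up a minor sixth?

A2 to F3
C4 to Ab4
E3 to C4

F3 Ab4 C4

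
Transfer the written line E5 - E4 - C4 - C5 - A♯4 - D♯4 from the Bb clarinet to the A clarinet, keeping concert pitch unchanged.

F5 F4 Db4 Db5 B4 E4

First find concert pitch: the Bb clarinet sounds a major second below written, so E5 E4 C4 C5 A♯4 D♯4 sounds D5 D4 Bb3 Bb4 G#4 C#4.
Then write for A clarinet: it sounds a minor third below written, so the part must be a minor third above concert.
D5 → F5
D4 → F4
Bb3 → Db4
Bb4 → Db5
G#4 → B4
C#4 → E4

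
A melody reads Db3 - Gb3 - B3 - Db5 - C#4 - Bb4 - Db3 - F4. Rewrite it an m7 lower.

Eb2 Ab2 C#3 Eb4 D#3 C4 Eb2 G3

Db3 → Eb2
Gb3 → Ab2
B3 → C#3
Db5 → Eb4
C#4 → D#3
Bb4 → C4
Db3 → Eb2
F4 → G3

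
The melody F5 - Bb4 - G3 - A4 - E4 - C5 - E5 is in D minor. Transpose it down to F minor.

Ab4 Db4 Bb2 C4 G3 Eb4 G4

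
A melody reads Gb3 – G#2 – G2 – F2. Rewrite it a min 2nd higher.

Gb3 up a minor second is Abb3.
G#2 up a minor second is A2.
G2: a second up reaches A, and 1 semitone makes it Ab2.
F2 up a minor second is Gb2.

Abb3 A2 Ab2 Gb2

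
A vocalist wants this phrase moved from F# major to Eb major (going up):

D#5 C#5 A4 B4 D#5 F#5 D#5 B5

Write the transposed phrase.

From F# up to Eb is a diminished seventh; apply that to each pitch.
D#5 -> C6
C#5 -> Bb5
A4 -> Gb5
B4 -> Ab5
D#5 -> C6
F#5 -> Eb6
D#5 -> C6
B5 -> Ab6

C6 Bb5 Gb5 Ab5 C6 Eb6 C6 Ab6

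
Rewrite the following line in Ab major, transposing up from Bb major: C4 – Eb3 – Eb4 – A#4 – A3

Bb major to Ab major up is a minor seventh, so every note moves up by that interval.
C4 gives Bb4
Eb3 gives Db4
Eb4 gives Db5
A#4 gives G#5
A3 gives G4

Bb4 Db4 Db5 G#5 G4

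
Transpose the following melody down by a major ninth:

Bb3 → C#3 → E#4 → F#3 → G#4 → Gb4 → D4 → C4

Ab2 B1 D#3 E2 F#3 Fb3 C3 Bb2

Bb3 becomes Ab2
C#3 becomes B1
E#4 becomes D#3
F#3 becomes E2
G#4 becomes F#3
Gb4 becomes Fb3
D4 becomes C3
C4 becomes Bb2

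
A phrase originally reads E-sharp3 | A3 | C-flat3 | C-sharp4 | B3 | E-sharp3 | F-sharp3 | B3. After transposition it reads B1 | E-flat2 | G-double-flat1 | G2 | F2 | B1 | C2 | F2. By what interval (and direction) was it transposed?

down an augmented eleventh

Take the first pair: E#3 → B1. E to B spans 11 letter names, so the interval is some kind of eleventh.
B1 to E#3 is 18 semitones, which makes it an augmented eleventh; the second version is lower, so the direction is down.
Checking another pair — B3 → F2 — gives the same interval.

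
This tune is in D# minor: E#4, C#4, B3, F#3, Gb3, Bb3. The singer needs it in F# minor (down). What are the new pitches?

From D# down to F# is a major sixth; apply that to each pitch.
E#4 → G#3
C#4 → E3
B3 → D3
F#3 → A2
Gb3 → Bbb2
Bb3 → Db3

G#3 E3 D3 A2 Bbb2 Db3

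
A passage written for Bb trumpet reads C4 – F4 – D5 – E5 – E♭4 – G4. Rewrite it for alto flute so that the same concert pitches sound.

Eb4 Ab4 F5 G5 Gb4 Bb4

First find concert pitch: the Bb trumpet sounds a major second below written, so C4 F4 D5 E5 E♭4 G4 sounds Bb3 Eb4 C5 D5 Db4 F4.
Then write for alto flute: it sounds a perfect fourth below written, so the part must be a perfect fourth above concert.
Bb3 → Eb4
Eb4 → Ab4
C5 → F5
D5 → G5
Db4 → Gb4
F4 → Bb4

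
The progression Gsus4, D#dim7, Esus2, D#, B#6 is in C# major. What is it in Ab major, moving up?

Ebbsus4 Bbdim7 Cbsus2 Bb G6

C# major up to Ab major is a diminished sixth; each chord root moves by that interval while the quality stays the same.
Gsus4: root G up a diminished sixth → Ebb, giving Ebbsus4.
D#dim7: root D# up a diminished sixth → Bb, giving Bbdim7.
Esus2: root E up a diminished sixth → Cb, giving Cbsus2.
D#: root D# up a diminished sixth → Bb, giving Bb.
B#6: root B# up a diminished sixth → G, giving G6.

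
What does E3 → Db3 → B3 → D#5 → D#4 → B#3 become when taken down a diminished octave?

E#2 D2 B#2 D##4 D##3 B##2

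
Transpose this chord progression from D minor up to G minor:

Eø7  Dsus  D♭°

Aø7 Gsus Gb°

D minor up to G minor is a perfect fourth; each chord root moves by that interval while the quality stays the same.
Eø7: root E up a perfect fourth → A, giving Aø7.
Dsus: root D up a perfect fourth → G, giving Gsus.
D♭°: root D♭ up a perfect fourth → Gb, giving Gb°.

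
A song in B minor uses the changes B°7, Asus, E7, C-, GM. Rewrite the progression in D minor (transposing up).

D°7 Csus G7 Eb- BbM

B minor up to D minor is a minor third; each chord root moves by that interval while the quality stays the same.
B°7: root B up a minor third → D, giving D°7.
Asus: root A up a minor third → C, giving Csus.
E7: root E up a minor third → G, giving G7.
C-: root C up a minor third → Eb, giving Eb-.
GM: root G up a minor third → Bb, giving BbM.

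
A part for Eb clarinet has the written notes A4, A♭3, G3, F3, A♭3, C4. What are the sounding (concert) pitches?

C5 Cb4 Bb3 Ab3 Cb4 Eb4

Written C4 on the Eb clarinet sounds as Eb4, a minor third higher; apply that shift to every note.
A4 becomes C5
Ab3 becomes Cb4
G3 becomes Bb3
F3 becomes Ab3
Ab3 becomes Cb4
C4 becomes Eb4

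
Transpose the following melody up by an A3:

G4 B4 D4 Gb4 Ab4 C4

B#4 D##5 F##4 B4 C#5 E#4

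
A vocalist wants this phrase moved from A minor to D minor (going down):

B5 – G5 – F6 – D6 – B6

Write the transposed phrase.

A minor to D minor down is a perfect fifth, so every note moves down by that interval.
B5 gives E5
G5 gives C5
F6 gives Bb5
D6 gives G5
B6 gives E6

E5 C5 Bb5 G5 E6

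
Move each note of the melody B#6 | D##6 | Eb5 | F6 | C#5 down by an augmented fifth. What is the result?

B#6 becomes E6
D##6 becomes G#5
Eb5 becomes Abb4
F6 becomes Bbb5
C#5 becomes F4

E6 G#5 Abb4 Bbb5 F4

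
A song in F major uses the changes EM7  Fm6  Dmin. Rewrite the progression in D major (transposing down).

C#M7 Dm6 Bmin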